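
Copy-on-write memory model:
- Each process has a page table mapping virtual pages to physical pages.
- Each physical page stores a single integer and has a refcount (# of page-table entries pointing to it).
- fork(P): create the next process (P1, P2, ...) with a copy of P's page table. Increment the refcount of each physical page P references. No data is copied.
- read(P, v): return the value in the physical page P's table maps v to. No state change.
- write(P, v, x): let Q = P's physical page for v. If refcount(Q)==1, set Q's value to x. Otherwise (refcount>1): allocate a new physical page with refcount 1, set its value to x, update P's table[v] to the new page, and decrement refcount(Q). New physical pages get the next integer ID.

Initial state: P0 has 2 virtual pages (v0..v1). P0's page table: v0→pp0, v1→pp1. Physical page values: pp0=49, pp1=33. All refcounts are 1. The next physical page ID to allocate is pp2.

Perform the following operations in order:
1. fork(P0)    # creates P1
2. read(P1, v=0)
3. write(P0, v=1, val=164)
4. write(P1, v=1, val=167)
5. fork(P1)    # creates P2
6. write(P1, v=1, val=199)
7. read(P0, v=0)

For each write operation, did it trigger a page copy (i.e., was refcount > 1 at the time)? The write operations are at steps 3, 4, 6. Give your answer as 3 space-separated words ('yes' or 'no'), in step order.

Op 1: fork(P0) -> P1. 2 ppages; refcounts: pp0:2 pp1:2
Op 2: read(P1, v0) -> 49. No state change.
Op 3: write(P0, v1, 164). refcount(pp1)=2>1 -> COPY to pp2. 3 ppages; refcounts: pp0:2 pp1:1 pp2:1
Op 4: write(P1, v1, 167). refcount(pp1)=1 -> write in place. 3 ppages; refcounts: pp0:2 pp1:1 pp2:1
Op 5: fork(P1) -> P2. 3 ppages; refcounts: pp0:3 pp1:2 pp2:1
Op 6: write(P1, v1, 199). refcount(pp1)=2>1 -> COPY to pp3. 4 ppages; refcounts: pp0:3 pp1:1 pp2:1 pp3:1
Op 7: read(P0, v0) -> 49. No state change.

yes no yes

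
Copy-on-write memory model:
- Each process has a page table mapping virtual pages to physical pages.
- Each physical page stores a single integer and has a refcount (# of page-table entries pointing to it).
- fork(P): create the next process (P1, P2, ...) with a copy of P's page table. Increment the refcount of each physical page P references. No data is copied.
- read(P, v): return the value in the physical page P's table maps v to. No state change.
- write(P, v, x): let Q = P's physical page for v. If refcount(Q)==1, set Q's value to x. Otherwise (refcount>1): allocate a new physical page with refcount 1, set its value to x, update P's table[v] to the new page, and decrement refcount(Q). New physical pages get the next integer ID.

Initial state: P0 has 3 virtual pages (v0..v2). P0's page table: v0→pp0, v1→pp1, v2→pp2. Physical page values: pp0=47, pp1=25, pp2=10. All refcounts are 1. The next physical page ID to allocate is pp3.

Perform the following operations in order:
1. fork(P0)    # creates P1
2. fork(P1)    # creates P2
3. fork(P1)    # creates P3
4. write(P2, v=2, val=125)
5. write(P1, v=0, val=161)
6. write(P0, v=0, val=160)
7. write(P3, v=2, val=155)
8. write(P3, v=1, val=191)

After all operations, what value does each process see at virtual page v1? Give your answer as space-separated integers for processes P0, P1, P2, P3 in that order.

Op 1: fork(P0) -> P1. 3 ppages; refcounts: pp0:2 pp1:2 pp2:2
Op 2: fork(P1) -> P2. 3 ppages; refcounts: pp0:3 pp1:3 pp2:3
Op 3: fork(P1) -> P3. 3 ppages; refcounts: pp0:4 pp1:4 pp2:4
Op 4: write(P2, v2, 125). refcount(pp2)=4>1 -> COPY to pp3. 4 ppages; refcounts: pp0:4 pp1:4 pp2:3 pp3:1
Op 5: write(P1, v0, 161). refcount(pp0)=4>1 -> COPY to pp4. 5 ppages; refcounts: pp0:3 pp1:4 pp2:3 pp3:1 pp4:1
Op 6: write(P0, v0, 160). refcount(pp0)=3>1 -> COPY to pp5. 6 ppages; refcounts: pp0:2 pp1:4 pp2:3 pp3:1 pp4:1 pp5:1
Op 7: write(P3, v2, 155). refcount(pp2)=3>1 -> COPY to pp6. 7 ppages; refcounts: pp0:2 pp1:4 pp2:2 pp3:1 pp4:1 pp5:1 pp6:1
Op 8: write(P3, v1, 191). refcount(pp1)=4>1 -> COPY to pp7. 8 ppages; refcounts: pp0:2 pp1:3 pp2:2 pp3:1 pp4:1 pp5:1 pp6:1 pp7:1
P0: v1 -> pp1 = 25
P1: v1 -> pp1 = 25
P2: v1 -> pp1 = 25
P3: v1 -> pp7 = 191

Answer: 25 25 25 191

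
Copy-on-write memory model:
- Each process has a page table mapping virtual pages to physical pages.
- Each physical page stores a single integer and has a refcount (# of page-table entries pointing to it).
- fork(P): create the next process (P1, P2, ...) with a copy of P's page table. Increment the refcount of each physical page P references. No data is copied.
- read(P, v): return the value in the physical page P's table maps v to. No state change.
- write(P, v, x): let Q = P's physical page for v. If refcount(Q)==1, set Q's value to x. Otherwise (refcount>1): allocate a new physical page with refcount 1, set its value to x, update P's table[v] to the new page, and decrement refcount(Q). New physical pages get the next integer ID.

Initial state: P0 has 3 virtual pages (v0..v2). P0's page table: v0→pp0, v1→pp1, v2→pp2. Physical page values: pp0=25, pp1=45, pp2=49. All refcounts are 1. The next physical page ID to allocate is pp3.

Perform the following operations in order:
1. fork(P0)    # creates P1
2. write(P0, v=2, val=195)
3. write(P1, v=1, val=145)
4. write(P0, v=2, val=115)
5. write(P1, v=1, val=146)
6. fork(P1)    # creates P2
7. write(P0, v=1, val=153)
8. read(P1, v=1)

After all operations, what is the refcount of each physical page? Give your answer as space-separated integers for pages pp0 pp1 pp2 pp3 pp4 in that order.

Answer: 3 1 2 1 2

Derivation:
Op 1: fork(P0) -> P1. 3 ppages; refcounts: pp0:2 pp1:2 pp2:2
Op 2: write(P0, v2, 195). refcount(pp2)=2>1 -> COPY to pp3. 4 ppages; refcounts: pp0:2 pp1:2 pp2:1 pp3:1
Op 3: write(P1, v1, 145). refcount(pp1)=2>1 -> COPY to pp4. 5 ppages; refcounts: pp0:2 pp1:1 pp2:1 pp3:1 pp4:1
Op 4: write(P0, v2, 115). refcount(pp3)=1 -> write in place. 5 ppages; refcounts: pp0:2 pp1:1 pp2:1 pp3:1 pp4:1
Op 5: write(P1, v1, 146). refcount(pp4)=1 -> write in place. 5 ppages; refcounts: pp0:2 pp1:1 pp2:1 pp3:1 pp4:1
Op 6: fork(P1) -> P2. 5 ppages; refcounts: pp0:3 pp1:1 pp2:2 pp3:1 pp4:2
Op 7: write(P0, v1, 153). refcount(pp1)=1 -> write in place. 5 ppages; refcounts: pp0:3 pp1:1 pp2:2 pp3:1 pp4:2
Op 8: read(P1, v1) -> 146. No state change.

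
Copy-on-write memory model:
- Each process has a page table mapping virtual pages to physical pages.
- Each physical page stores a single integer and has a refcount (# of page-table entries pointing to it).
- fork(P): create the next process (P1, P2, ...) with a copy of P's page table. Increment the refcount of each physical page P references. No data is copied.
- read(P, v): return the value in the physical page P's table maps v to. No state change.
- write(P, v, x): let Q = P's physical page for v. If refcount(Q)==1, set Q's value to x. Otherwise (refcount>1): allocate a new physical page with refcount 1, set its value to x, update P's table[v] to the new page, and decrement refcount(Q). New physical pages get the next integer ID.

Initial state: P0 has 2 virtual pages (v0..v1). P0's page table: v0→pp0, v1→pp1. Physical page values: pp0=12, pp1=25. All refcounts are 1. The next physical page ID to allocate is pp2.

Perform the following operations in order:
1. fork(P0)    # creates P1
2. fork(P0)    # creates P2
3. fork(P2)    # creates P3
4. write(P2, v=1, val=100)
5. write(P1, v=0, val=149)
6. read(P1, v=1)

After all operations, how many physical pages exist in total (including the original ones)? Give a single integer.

Answer: 4

Derivation:
Op 1: fork(P0) -> P1. 2 ppages; refcounts: pp0:2 pp1:2
Op 2: fork(P0) -> P2. 2 ppages; refcounts: pp0:3 pp1:3
Op 3: fork(P2) -> P3. 2 ppages; refcounts: pp0:4 pp1:4
Op 4: write(P2, v1, 100). refcount(pp1)=4>1 -> COPY to pp2. 3 ppages; refcounts: pp0:4 pp1:3 pp2:1
Op 5: write(P1, v0, 149). refcount(pp0)=4>1 -> COPY to pp3. 4 ppages; refcounts: pp0:3 pp1:3 pp2:1 pp3:1
Op 6: read(P1, v1) -> 25. No state change.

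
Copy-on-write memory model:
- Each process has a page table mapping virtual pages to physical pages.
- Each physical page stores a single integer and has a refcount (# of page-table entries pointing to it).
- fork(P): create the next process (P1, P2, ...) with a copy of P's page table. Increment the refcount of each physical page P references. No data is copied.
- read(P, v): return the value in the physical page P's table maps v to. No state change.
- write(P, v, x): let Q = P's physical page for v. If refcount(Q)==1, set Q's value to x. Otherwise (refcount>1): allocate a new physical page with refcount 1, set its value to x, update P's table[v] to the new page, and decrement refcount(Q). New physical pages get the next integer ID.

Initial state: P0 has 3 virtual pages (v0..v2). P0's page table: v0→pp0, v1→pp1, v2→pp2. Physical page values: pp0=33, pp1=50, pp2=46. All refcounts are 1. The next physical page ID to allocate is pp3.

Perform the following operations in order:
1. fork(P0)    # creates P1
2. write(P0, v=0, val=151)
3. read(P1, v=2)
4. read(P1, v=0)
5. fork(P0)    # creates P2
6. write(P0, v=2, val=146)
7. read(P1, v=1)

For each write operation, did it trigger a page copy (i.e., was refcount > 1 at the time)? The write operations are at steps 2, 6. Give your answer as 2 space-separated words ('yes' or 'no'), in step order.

Op 1: fork(P0) -> P1. 3 ppages; refcounts: pp0:2 pp1:2 pp2:2
Op 2: write(P0, v0, 151). refcount(pp0)=2>1 -> COPY to pp3. 4 ppages; refcounts: pp0:1 pp1:2 pp2:2 pp3:1
Op 3: read(P1, v2) -> 46. No state change.
Op 4: read(P1, v0) -> 33. No state change.
Op 5: fork(P0) -> P2. 4 ppages; refcounts: pp0:1 pp1:3 pp2:3 pp3:2
Op 6: write(P0, v2, 146). refcount(pp2)=3>1 -> COPY to pp4. 5 ppages; refcounts: pp0:1 pp1:3 pp2:2 pp3:2 pp4:1
Op 7: read(P1, v1) -> 50. No state change.

yes yes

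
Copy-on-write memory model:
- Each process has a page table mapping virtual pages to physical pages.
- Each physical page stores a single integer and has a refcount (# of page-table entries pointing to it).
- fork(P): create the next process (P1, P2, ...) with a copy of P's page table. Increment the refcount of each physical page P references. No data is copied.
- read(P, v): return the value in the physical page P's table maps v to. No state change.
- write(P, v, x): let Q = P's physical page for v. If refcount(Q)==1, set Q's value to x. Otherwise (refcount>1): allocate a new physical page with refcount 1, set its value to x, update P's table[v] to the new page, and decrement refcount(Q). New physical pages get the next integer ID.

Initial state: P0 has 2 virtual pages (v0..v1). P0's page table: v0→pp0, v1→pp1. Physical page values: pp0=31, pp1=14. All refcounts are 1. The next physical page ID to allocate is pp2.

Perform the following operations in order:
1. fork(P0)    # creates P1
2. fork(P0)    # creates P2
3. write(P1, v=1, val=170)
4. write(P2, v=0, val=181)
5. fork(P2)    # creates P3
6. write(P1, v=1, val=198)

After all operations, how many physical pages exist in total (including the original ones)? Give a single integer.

Op 1: fork(P0) -> P1. 2 ppages; refcounts: pp0:2 pp1:2
Op 2: fork(P0) -> P2. 2 ppages; refcounts: pp0:3 pp1:3
Op 3: write(P1, v1, 170). refcount(pp1)=3>1 -> COPY to pp2. 3 ppages; refcounts: pp0:3 pp1:2 pp2:1
Op 4: write(P2, v0, 181). refcount(pp0)=3>1 -> COPY to pp3. 4 ppages; refcounts: pp0:2 pp1:2 pp2:1 pp3:1
Op 5: fork(P2) -> P3. 4 ppages; refcounts: pp0:2 pp1:3 pp2:1 pp3:2
Op 6: write(P1, v1, 198). refcount(pp2)=1 -> write in place. 4 ppages; refcounts: pp0:2 pp1:3 pp2:1 pp3:2

Answer: 4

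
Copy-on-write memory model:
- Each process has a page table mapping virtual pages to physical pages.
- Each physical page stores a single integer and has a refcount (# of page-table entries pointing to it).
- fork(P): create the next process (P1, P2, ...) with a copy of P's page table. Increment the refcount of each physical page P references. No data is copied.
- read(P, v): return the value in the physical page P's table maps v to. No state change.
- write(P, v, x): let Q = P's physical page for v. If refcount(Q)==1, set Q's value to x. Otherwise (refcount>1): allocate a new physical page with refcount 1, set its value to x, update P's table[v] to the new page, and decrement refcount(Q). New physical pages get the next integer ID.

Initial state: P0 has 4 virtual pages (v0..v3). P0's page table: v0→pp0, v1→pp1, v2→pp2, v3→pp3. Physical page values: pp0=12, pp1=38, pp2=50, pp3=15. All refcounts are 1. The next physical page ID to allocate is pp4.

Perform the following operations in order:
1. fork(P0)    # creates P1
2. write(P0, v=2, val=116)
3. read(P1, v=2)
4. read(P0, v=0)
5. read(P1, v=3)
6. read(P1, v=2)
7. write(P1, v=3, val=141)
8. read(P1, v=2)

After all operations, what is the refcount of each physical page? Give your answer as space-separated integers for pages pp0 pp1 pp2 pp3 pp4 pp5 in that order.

Op 1: fork(P0) -> P1. 4 ppages; refcounts: pp0:2 pp1:2 pp2:2 pp3:2
Op 2: write(P0, v2, 116). refcount(pp2)=2>1 -> COPY to pp4. 5 ppages; refcounts: pp0:2 pp1:2 pp2:1 pp3:2 pp4:1
Op 3: read(P1, v2) -> 50. No state change.
Op 4: read(P0, v0) -> 12. No state change.
Op 5: read(P1, v3) -> 15. No state change.
Op 6: read(P1, v2) -> 50. No state change.
Op 7: write(P1, v3, 141). refcount(pp3)=2>1 -> COPY to pp5. 6 ppages; refcounts: pp0:2 pp1:2 pp2:1 pp3:1 pp4:1 pp5:1
Op 8: read(P1, v2) -> 50. No state change.

Answer: 2 2 1 1 1 1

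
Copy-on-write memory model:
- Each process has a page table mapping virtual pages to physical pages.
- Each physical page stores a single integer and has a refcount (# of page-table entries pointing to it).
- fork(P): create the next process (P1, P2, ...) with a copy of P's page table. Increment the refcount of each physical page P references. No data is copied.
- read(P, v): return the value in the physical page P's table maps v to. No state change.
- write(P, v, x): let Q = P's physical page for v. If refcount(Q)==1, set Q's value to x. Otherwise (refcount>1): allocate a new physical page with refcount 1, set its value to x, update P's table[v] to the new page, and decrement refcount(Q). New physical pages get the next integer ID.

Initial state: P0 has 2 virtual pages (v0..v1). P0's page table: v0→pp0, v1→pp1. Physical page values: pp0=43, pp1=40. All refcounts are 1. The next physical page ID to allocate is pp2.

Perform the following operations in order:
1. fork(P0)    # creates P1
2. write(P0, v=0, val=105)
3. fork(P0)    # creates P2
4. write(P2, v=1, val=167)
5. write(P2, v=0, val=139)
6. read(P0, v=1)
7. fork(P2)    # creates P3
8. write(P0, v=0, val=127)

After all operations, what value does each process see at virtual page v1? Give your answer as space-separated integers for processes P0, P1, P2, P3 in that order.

Op 1: fork(P0) -> P1. 2 ppages; refcounts: pp0:2 pp1:2
Op 2: write(P0, v0, 105). refcount(pp0)=2>1 -> COPY to pp2. 3 ppages; refcounts: pp0:1 pp1:2 pp2:1
Op 3: fork(P0) -> P2. 3 ppages; refcounts: pp0:1 pp1:3 pp2:2
Op 4: write(P2, v1, 167). refcount(pp1)=3>1 -> COPY to pp3. 4 ppages; refcounts: pp0:1 pp1:2 pp2:2 pp3:1
Op 5: write(P2, v0, 139). refcount(pp2)=2>1 -> COPY to pp4. 5 ppages; refcounts: pp0:1 pp1:2 pp2:1 pp3:1 pp4:1
Op 6: read(P0, v1) -> 40. No state change.
Op 7: fork(P2) -> P3. 5 ppages; refcounts: pp0:1 pp1:2 pp2:1 pp3:2 pp4:2
Op 8: write(P0, v0, 127). refcount(pp2)=1 -> write in place. 5 ppages; refcounts: pp0:1 pp1:2 pp2:1 pp3:2 pp4:2
P0: v1 -> pp1 = 40
P1: v1 -> pp1 = 40
P2: v1 -> pp3 = 167
P3: v1 -> pp3 = 167

Answer: 40 40 167 167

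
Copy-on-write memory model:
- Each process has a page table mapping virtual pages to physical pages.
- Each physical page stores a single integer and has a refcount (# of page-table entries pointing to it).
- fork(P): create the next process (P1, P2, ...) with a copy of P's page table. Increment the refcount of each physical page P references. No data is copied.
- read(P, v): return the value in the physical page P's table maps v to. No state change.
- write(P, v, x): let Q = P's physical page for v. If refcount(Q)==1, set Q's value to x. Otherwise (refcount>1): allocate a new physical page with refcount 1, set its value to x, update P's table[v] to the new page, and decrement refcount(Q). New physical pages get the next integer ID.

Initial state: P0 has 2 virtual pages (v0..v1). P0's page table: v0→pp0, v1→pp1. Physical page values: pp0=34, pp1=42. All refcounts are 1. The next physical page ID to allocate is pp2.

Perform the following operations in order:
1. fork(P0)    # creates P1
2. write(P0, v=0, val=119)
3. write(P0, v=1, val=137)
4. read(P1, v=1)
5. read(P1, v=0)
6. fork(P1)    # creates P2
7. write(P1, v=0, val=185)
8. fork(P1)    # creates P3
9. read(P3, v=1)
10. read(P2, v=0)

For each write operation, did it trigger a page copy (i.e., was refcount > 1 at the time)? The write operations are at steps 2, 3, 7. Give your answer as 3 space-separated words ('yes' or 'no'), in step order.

Op 1: fork(P0) -> P1. 2 ppages; refcounts: pp0:2 pp1:2
Op 2: write(P0, v0, 119). refcount(pp0)=2>1 -> COPY to pp2. 3 ppages; refcounts: pp0:1 pp1:2 pp2:1
Op 3: write(P0, v1, 137). refcount(pp1)=2>1 -> COPY to pp3. 4 ppages; refcounts: pp0:1 pp1:1 pp2:1 pp3:1
Op 4: read(P1, v1) -> 42. No state change.
Op 5: read(P1, v0) -> 34. No state change.
Op 6: fork(P1) -> P2. 4 ppages; refcounts: pp0:2 pp1:2 pp2:1 pp3:1
Op 7: write(P1, v0, 185). refcount(pp0)=2>1 -> COPY to pp4. 5 ppages; refcounts: pp0:1 pp1:2 pp2:1 pp3:1 pp4:1
Op 8: fork(P1) -> P3. 5 ppages; refcounts: pp0:1 pp1:3 pp2:1 pp3:1 pp4:2
Op 9: read(P3, v1) -> 42. No state change.
Op 10: read(P2, v0) -> 34. No state change.

yes yes yes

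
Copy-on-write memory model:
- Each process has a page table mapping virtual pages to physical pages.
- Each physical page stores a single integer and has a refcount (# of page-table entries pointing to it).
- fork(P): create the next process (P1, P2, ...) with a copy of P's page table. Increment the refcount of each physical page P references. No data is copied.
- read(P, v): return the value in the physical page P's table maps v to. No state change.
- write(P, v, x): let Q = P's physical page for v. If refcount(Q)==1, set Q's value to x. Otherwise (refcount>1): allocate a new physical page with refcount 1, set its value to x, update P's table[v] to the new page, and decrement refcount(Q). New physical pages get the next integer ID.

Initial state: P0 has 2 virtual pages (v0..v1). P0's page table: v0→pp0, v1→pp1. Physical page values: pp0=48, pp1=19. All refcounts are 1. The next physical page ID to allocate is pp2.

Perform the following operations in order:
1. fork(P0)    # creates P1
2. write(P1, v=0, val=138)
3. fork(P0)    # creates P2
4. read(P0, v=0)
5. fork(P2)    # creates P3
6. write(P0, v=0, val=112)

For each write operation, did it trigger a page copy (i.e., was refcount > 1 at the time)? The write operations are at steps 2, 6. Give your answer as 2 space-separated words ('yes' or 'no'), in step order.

Op 1: fork(P0) -> P1. 2 ppages; refcounts: pp0:2 pp1:2
Op 2: write(P1, v0, 138). refcount(pp0)=2>1 -> COPY to pp2. 3 ppages; refcounts: pp0:1 pp1:2 pp2:1
Op 3: fork(P0) -> P2. 3 ppages; refcounts: pp0:2 pp1:3 pp2:1
Op 4: read(P0, v0) -> 48. No state change.
Op 5: fork(P2) -> P3. 3 ppages; refcounts: pp0:3 pp1:4 pp2:1
Op 6: write(P0, v0, 112). refcount(pp0)=3>1 -> COPY to pp3. 4 ppages; refcounts: pp0:2 pp1:4 pp2:1 pp3:1

yes yes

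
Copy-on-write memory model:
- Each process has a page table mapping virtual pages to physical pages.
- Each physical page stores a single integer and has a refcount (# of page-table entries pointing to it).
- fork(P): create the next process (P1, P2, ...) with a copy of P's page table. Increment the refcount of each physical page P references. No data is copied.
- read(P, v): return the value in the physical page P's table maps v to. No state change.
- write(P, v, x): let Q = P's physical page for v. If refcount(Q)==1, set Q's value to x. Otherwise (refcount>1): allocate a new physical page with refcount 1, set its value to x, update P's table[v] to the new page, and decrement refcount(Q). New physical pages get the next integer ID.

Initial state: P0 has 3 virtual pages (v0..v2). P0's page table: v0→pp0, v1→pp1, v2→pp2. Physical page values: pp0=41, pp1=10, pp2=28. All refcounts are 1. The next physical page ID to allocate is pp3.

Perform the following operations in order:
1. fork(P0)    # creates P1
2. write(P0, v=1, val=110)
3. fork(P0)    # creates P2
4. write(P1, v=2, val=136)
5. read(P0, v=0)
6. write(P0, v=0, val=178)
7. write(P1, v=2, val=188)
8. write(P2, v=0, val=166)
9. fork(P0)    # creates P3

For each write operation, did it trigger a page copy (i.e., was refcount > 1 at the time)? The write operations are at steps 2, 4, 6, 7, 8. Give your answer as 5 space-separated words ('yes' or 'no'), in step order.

Op 1: fork(P0) -> P1. 3 ppages; refcounts: pp0:2 pp1:2 pp2:2
Op 2: write(P0, v1, 110). refcount(pp1)=2>1 -> COPY to pp3. 4 ppages; refcounts: pp0:2 pp1:1 pp2:2 pp3:1
Op 3: fork(P0) -> P2. 4 ppages; refcounts: pp0:3 pp1:1 pp2:3 pp3:2
Op 4: write(P1, v2, 136). refcount(pp2)=3>1 -> COPY to pp4. 5 ppages; refcounts: pp0:3 pp1:1 pp2:2 pp3:2 pp4:1
Op 5: read(P0, v0) -> 41. No state change.
Op 6: write(P0, v0, 178). refcount(pp0)=3>1 -> COPY to pp5. 6 ppages; refcounts: pp0:2 pp1:1 pp2:2 pp3:2 pp4:1 pp5:1
Op 7: write(P1, v2, 188). refcount(pp4)=1 -> write in place. 6 ppages; refcounts: pp0:2 pp1:1 pp2:2 pp3:2 pp4:1 pp5:1
Op 8: write(P2, v0, 166). refcount(pp0)=2>1 -> COPY to pp6. 7 ppages; refcounts: pp0:1 pp1:1 pp2:2 pp3:2 pp4:1 pp5:1 pp6:1
Op 9: fork(P0) -> P3. 7 ppages; refcounts: pp0:1 pp1:1 pp2:3 pp3:3 pp4:1 pp5:2 pp6:1

yes yes yes no yes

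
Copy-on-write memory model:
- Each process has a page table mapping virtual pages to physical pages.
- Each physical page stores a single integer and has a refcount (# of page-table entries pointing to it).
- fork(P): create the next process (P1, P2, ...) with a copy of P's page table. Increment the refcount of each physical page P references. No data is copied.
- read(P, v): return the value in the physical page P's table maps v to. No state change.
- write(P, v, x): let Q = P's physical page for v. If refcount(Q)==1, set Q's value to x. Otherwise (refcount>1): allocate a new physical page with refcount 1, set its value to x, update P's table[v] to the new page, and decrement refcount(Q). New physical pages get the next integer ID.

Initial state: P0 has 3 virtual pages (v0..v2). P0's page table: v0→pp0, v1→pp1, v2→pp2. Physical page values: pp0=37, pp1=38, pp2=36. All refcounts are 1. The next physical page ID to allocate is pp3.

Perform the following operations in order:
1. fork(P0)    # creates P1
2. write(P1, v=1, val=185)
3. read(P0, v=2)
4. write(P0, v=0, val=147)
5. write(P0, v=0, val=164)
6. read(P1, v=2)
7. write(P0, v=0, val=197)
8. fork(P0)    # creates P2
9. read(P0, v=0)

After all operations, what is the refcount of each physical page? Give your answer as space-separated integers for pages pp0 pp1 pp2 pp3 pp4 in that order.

Answer: 1 2 3 1 2

Derivation:
Op 1: fork(P0) -> P1. 3 ppages; refcounts: pp0:2 pp1:2 pp2:2
Op 2: write(P1, v1, 185). refcount(pp1)=2>1 -> COPY to pp3. 4 ppages; refcounts: pp0:2 pp1:1 pp2:2 pp3:1
Op 3: read(P0, v2) -> 36. No state change.
Op 4: write(P0, v0, 147). refcount(pp0)=2>1 -> COPY to pp4. 5 ppages; refcounts: pp0:1 pp1:1 pp2:2 pp3:1 pp4:1
Op 5: write(P0, v0, 164). refcount(pp4)=1 -> write in place. 5 ppages; refcounts: pp0:1 pp1:1 pp2:2 pp3:1 pp4:1
Op 6: read(P1, v2) -> 36. No state change.
Op 7: write(P0, v0, 197). refcount(pp4)=1 -> write in place. 5 ppages; refcounts: pp0:1 pp1:1 pp2:2 pp3:1 pp4:1
Op 8: fork(P0) -> P2. 5 ppages; refcounts: pp0:1 pp1:2 pp2:3 pp3:1 pp4:2
Op 9: read(P0, v0) -> 197. No state change.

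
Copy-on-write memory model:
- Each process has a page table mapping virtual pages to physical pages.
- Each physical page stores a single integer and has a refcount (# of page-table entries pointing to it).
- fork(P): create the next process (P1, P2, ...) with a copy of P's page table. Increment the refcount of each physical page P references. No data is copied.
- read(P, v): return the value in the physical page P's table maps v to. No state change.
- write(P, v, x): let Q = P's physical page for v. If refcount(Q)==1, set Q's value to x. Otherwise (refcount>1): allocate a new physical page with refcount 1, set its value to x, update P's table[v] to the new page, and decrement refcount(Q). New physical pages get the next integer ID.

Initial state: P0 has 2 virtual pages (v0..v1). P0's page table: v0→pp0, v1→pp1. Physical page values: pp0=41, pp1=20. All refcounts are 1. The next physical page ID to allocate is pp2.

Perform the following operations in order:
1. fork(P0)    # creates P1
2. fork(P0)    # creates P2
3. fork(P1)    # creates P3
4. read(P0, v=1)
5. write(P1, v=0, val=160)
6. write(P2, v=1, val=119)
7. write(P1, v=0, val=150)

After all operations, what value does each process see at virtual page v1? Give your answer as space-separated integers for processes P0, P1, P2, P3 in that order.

Answer: 20 20 119 20

Derivation:
Op 1: fork(P0) -> P1. 2 ppages; refcounts: pp0:2 pp1:2
Op 2: fork(P0) -> P2. 2 ppages; refcounts: pp0:3 pp1:3
Op 3: fork(P1) -> P3. 2 ppages; refcounts: pp0:4 pp1:4
Op 4: read(P0, v1) -> 20. No state change.
Op 5: write(P1, v0, 160). refcount(pp0)=4>1 -> COPY to pp2. 3 ppages; refcounts: pp0:3 pp1:4 pp2:1
Op 6: write(P2, v1, 119). refcount(pp1)=4>1 -> COPY to pp3. 4 ppages; refcounts: pp0:3 pp1:3 pp2:1 pp3:1
Op 7: write(P1, v0, 150). refcount(pp2)=1 -> write in place. 4 ppages; refcounts: pp0:3 pp1:3 pp2:1 pp3:1
P0: v1 -> pp1 = 20
P1: v1 -> pp1 = 20
P2: v1 -> pp3 = 119
P3: v1 -> pp1 = 20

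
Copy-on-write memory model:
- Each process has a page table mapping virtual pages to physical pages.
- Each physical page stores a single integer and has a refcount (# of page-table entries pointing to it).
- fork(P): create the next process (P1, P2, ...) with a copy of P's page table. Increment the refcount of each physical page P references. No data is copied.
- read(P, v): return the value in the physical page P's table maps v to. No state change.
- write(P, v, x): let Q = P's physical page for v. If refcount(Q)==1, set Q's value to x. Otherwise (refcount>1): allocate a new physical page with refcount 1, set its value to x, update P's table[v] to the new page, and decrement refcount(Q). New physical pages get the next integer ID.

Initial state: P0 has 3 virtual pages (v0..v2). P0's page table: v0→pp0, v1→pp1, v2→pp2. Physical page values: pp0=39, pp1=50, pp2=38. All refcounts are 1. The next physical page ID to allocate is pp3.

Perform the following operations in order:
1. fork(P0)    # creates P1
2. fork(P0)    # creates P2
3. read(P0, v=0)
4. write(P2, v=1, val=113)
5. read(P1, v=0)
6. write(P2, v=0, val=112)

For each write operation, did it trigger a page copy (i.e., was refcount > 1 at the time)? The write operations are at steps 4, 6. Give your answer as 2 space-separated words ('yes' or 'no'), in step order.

Op 1: fork(P0) -> P1. 3 ppages; refcounts: pp0:2 pp1:2 pp2:2
Op 2: fork(P0) -> P2. 3 ppages; refcounts: pp0:3 pp1:3 pp2:3
Op 3: read(P0, v0) -> 39. No state change.
Op 4: write(P2, v1, 113). refcount(pp1)=3>1 -> COPY to pp3. 4 ppages; refcounts: pp0:3 pp1:2 pp2:3 pp3:1
Op 5: read(P1, v0) -> 39. No state change.
Op 6: write(P2, v0, 112). refcount(pp0)=3>1 -> COPY to pp4. 5 ppages; refcounts: pp0:2 pp1:2 pp2:3 pp3:1 pp4:1

yes yes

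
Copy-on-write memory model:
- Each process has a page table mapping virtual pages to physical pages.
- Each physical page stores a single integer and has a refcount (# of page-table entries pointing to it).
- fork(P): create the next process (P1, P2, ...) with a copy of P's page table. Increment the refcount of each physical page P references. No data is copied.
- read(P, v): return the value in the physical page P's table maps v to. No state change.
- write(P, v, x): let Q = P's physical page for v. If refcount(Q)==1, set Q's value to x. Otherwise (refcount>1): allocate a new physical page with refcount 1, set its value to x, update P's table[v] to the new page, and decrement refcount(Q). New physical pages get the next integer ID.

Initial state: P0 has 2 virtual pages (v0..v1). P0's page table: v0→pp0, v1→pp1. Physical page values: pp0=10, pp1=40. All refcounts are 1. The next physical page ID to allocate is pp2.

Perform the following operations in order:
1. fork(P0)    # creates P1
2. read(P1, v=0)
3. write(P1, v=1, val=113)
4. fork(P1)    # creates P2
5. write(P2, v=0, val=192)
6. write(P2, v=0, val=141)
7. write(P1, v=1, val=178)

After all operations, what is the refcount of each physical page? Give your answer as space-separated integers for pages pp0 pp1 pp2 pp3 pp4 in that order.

Op 1: fork(P0) -> P1. 2 ppages; refcounts: pp0:2 pp1:2
Op 2: read(P1, v0) -> 10. No state change.
Op 3: write(P1, v1, 113). refcount(pp1)=2>1 -> COPY to pp2. 3 ppages; refcounts: pp0:2 pp1:1 pp2:1
Op 4: fork(P1) -> P2. 3 ppages; refcounts: pp0:3 pp1:1 pp2:2
Op 5: write(P2, v0, 192). refcount(pp0)=3>1 -> COPY to pp3. 4 ppages; refcounts: pp0:2 pp1:1 pp2:2 pp3:1
Op 6: write(P2, v0, 141). refcount(pp3)=1 -> write in place. 4 ppages; refcounts: pp0:2 pp1:1 pp2:2 pp3:1
Op 7: write(P1, v1, 178). refcount(pp2)=2>1 -> COPY to pp4. 5 ppages; refcounts: pp0:2 pp1:1 pp2:1 pp3:1 pp4:1

Answer: 2 1 1 1 1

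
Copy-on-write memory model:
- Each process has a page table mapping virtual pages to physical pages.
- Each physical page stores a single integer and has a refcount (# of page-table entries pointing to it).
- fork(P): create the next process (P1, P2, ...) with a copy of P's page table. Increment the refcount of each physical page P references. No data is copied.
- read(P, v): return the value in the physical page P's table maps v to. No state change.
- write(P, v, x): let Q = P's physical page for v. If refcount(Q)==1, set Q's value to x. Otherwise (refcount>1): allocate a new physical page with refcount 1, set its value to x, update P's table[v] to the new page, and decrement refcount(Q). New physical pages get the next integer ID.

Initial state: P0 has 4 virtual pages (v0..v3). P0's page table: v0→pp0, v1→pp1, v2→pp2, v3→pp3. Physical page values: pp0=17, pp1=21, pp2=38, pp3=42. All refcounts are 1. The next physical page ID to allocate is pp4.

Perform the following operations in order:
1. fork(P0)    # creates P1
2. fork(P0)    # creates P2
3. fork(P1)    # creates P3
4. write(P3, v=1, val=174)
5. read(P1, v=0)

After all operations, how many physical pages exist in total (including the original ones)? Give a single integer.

Op 1: fork(P0) -> P1. 4 ppages; refcounts: pp0:2 pp1:2 pp2:2 pp3:2
Op 2: fork(P0) -> P2. 4 ppages; refcounts: pp0:3 pp1:3 pp2:3 pp3:3
Op 3: fork(P1) -> P3. 4 ppages; refcounts: pp0:4 pp1:4 pp2:4 pp3:4
Op 4: write(P3, v1, 174). refcount(pp1)=4>1 -> COPY to pp4. 5 ppages; refcounts: pp0:4 pp1:3 pp2:4 pp3:4 pp4:1
Op 5: read(P1, v0) -> 17. No state change.

Answer: 5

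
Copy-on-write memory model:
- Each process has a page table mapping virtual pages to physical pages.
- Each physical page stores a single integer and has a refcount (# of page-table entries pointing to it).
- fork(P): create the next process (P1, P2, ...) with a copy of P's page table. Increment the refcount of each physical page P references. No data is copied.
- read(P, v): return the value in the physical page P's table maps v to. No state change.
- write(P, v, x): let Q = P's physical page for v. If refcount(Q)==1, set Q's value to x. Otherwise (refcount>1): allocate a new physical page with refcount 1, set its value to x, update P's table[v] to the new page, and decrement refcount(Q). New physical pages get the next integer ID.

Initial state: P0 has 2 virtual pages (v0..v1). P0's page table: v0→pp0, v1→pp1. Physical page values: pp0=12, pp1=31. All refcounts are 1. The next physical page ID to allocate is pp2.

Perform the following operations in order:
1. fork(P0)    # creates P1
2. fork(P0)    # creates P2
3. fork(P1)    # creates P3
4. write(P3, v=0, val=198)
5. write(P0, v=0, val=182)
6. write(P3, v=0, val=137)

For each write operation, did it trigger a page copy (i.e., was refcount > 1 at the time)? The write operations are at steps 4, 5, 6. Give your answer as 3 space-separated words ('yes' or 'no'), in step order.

Op 1: fork(P0) -> P1. 2 ppages; refcounts: pp0:2 pp1:2
Op 2: fork(P0) -> P2. 2 ppages; refcounts: pp0:3 pp1:3
Op 3: fork(P1) -> P3. 2 ppages; refcounts: pp0:4 pp1:4
Op 4: write(P3, v0, 198). refcount(pp0)=4>1 -> COPY to pp2. 3 ppages; refcounts: pp0:3 pp1:4 pp2:1
Op 5: write(P0, v0, 182). refcount(pp0)=3>1 -> COPY to pp3. 4 ppages; refcounts: pp0:2 pp1:4 pp2:1 pp3:1
Op 6: write(P3, v0, 137). refcount(pp2)=1 -> write in place. 4 ppages; refcounts: pp0:2 pp1:4 pp2:1 pp3:1

yes yes no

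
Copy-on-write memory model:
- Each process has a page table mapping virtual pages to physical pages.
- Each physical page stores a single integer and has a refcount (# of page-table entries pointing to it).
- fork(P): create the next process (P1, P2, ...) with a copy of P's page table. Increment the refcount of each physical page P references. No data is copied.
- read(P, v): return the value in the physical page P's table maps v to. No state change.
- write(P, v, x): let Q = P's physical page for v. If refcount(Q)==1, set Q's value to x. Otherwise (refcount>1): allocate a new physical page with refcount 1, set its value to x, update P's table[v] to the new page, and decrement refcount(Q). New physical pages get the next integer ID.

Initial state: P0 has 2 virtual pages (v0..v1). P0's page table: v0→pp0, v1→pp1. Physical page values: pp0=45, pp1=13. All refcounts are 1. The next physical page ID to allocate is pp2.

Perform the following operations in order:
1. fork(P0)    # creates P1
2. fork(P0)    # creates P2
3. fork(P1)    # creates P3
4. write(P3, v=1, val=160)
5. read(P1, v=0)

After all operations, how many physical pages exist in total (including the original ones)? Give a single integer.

Op 1: fork(P0) -> P1. 2 ppages; refcounts: pp0:2 pp1:2
Op 2: fork(P0) -> P2. 2 ppages; refcounts: pp0:3 pp1:3
Op 3: fork(P1) -> P3. 2 ppages; refcounts: pp0:4 pp1:4
Op 4: write(P3, v1, 160). refcount(pp1)=4>1 -> COPY to pp2. 3 ppages; refcounts: pp0:4 pp1:3 pp2:1
Op 5: read(P1, v0) -> 45. No state change.

Answer: 3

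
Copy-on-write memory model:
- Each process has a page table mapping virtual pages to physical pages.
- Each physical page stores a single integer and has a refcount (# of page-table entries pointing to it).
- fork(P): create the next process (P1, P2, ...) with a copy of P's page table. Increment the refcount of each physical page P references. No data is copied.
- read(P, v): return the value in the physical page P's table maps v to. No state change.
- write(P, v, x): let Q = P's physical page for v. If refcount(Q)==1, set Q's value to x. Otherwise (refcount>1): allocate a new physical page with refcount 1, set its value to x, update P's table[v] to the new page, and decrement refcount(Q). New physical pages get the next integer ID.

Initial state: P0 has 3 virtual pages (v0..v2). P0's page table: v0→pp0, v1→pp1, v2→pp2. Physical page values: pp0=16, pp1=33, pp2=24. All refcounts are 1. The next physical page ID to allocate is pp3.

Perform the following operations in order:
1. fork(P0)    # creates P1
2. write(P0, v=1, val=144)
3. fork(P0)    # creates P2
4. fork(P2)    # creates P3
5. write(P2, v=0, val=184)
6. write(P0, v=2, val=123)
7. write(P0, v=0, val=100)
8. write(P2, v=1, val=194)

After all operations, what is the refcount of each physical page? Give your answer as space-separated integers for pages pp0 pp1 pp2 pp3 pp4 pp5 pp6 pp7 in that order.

Answer: 2 1 3 2 1 1 1 1

Derivation:
Op 1: fork(P0) -> P1. 3 ppages; refcounts: pp0:2 pp1:2 pp2:2
Op 2: write(P0, v1, 144). refcount(pp1)=2>1 -> COPY to pp3. 4 ppages; refcounts: pp0:2 pp1:1 pp2:2 pp3:1
Op 3: fork(P0) -> P2. 4 ppages; refcounts: pp0:3 pp1:1 pp2:3 pp3:2
Op 4: fork(P2) -> P3. 4 ppages; refcounts: pp0:4 pp1:1 pp2:4 pp3:3
Op 5: write(P2, v0, 184). refcount(pp0)=4>1 -> COPY to pp4. 5 ppages; refcounts: pp0:3 pp1:1 pp2:4 pp3:3 pp4:1
Op 6: write(P0, v2, 123). refcount(pp2)=4>1 -> COPY to pp5. 6 ppages; refcounts: pp0:3 pp1:1 pp2:3 pp3:3 pp4:1 pp5:1
Op 7: write(P0, v0, 100). refcount(pp0)=3>1 -> COPY to pp6. 7 ppages; refcounts: pp0:2 pp1:1 pp2:3 pp3:3 pp4:1 pp5:1 pp6:1
Op 8: write(P2, v1, 194). refcount(pp3)=3>1 -> COPY to pp7. 8 ppages; refcounts: pp0:2 pp1:1 pp2:3 pp3:2 pp4:1 pp5:1 pp6:1 pp7:1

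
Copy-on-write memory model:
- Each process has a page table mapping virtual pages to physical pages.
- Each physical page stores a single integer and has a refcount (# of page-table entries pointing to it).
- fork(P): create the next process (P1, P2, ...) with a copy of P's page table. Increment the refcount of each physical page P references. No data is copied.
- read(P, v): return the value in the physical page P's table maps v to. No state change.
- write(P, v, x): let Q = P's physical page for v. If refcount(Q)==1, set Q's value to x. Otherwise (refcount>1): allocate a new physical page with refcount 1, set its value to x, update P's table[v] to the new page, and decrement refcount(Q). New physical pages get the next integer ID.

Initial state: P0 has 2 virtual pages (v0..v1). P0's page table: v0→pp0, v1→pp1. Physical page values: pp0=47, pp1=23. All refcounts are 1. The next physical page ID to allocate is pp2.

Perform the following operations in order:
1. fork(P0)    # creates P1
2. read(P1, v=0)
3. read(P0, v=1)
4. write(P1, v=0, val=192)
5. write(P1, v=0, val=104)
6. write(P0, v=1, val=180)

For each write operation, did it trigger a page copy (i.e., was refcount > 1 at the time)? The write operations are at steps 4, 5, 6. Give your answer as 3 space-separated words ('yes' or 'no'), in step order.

Op 1: fork(P0) -> P1. 2 ppages; refcounts: pp0:2 pp1:2
Op 2: read(P1, v0) -> 47. No state change.
Op 3: read(P0, v1) -> 23. No state change.
Op 4: write(P1, v0, 192). refcount(pp0)=2>1 -> COPY to pp2. 3 ppages; refcounts: pp0:1 pp1:2 pp2:1
Op 5: write(P1, v0, 104). refcount(pp2)=1 -> write in place. 3 ppages; refcounts: pp0:1 pp1:2 pp2:1
Op 6: write(P0, v1, 180). refcount(pp1)=2>1 -> COPY to pp3. 4 ppages; refcounts: pp0:1 pp1:1 pp2:1 pp3:1

yes no yes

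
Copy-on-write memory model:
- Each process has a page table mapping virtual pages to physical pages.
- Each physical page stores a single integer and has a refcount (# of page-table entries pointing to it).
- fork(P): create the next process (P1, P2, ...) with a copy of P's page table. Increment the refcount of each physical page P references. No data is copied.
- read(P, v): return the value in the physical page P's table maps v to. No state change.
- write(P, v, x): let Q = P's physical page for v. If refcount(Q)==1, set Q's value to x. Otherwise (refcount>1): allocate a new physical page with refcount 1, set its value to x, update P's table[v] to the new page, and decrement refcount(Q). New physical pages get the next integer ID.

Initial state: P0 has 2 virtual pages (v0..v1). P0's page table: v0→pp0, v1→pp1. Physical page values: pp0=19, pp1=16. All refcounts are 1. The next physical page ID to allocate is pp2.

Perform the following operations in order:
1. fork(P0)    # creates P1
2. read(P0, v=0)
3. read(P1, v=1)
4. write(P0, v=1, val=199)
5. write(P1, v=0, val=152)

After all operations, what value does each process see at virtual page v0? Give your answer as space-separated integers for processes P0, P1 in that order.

Op 1: fork(P0) -> P1. 2 ppages; refcounts: pp0:2 pp1:2
Op 2: read(P0, v0) -> 19. No state change.
Op 3: read(P1, v1) -> 16. No state change.
Op 4: write(P0, v1, 199). refcount(pp1)=2>1 -> COPY to pp2. 3 ppages; refcounts: pp0:2 pp1:1 pp2:1
Op 5: write(P1, v0, 152). refcount(pp0)=2>1 -> COPY to pp3. 4 ppages; refcounts: pp0:1 pp1:1 pp2:1 pp3:1
P0: v0 -> pp0 = 19
P1: v0 -> pp3 = 152

Answer: 19 152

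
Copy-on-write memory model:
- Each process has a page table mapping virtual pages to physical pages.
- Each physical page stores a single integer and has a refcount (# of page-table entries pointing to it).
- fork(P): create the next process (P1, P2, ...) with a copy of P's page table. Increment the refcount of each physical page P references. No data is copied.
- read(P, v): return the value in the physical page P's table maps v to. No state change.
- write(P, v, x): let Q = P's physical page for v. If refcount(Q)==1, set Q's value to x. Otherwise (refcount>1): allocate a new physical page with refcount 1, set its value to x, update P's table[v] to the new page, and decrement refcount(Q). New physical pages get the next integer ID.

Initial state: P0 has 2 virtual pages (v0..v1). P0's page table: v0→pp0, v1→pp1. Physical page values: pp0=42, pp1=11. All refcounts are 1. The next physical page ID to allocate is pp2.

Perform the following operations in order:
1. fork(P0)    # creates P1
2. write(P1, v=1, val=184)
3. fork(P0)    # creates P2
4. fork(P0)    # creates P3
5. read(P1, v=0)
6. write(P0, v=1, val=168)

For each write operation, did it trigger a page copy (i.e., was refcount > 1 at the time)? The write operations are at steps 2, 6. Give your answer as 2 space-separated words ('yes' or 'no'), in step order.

Op 1: fork(P0) -> P1. 2 ppages; refcounts: pp0:2 pp1:2
Op 2: write(P1, v1, 184). refcount(pp1)=2>1 -> COPY to pp2. 3 ppages; refcounts: pp0:2 pp1:1 pp2:1
Op 3: fork(P0) -> P2. 3 ppages; refcounts: pp0:3 pp1:2 pp2:1
Op 4: fork(P0) -> P3. 3 ppages; refcounts: pp0:4 pp1:3 pp2:1
Op 5: read(P1, v0) -> 42. No state change.
Op 6: write(P0, v1, 168). refcount(pp1)=3>1 -> COPY to pp3. 4 ppages; refcounts: pp0:4 pp1:2 pp2:1 pp3:1

yes yes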